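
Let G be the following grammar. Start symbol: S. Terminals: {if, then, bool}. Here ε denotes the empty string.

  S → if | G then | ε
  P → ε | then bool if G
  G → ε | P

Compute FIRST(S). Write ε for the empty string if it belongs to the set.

{ε, if, then}

FIRST(P): from P→ε we get {ε}; from P→then bool if G we get {then}. So FIRST(P) = {ε, then}.
FIRST(G): from G→ε we get {ε}; from G→P we get {ε, then}. So FIRST(G) = {ε, then}.
FIRST(S): from S→if we get {if}; from S→G then we get {then}; from S→ε we get {ε}. So FIRST(S) = {ε, if, then}.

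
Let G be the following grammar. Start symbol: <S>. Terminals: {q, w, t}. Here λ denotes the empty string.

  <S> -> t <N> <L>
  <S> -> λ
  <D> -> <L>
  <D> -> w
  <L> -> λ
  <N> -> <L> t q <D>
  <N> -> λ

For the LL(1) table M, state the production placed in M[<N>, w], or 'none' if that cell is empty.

FIRST(<S>): from <S>->t <N> <L> we get {t}; from <S>->λ we get {λ}. So FIRST(<S>) = {λ, t}.
FIRST(<L>): from <L>->λ we get {λ}. So FIRST(<L>) = {λ}.
FIRST(<D>): from <D>-><L> we get {λ}; from <D>->w we get {w}. So FIRST(<D>) = {λ, w}.
FIRST(<N>): from <N>-><L> t q <D> we get {t}; from <N>->λ we get {λ}. So FIRST(<N>) = {λ, t}.
FOLLOW(<S>) includes $ since <S> is the start symbol.
FOLLOW(<S>): <S> appears on no right-hand side. Thus FOLLOW(<S>) = {$}.
FOLLOW(<N>): in <S>->t <N> <L>, <N> is followed by <L> with FIRST {λ}; in <S>->t <N> <L>, the suffix after <N> is nullable, so FOLLOW(<N>) ⊇ FOLLOW(<S>) = {$}. Thus FOLLOW(<N>) = {$}.
For <N> -> <L> t q <D>: FIRST(<L> t q <D>) = {t}, so it goes in M[<N>, t] for t ∈ {t}.
For <N> -> λ: FIRST(λ) = {λ}, so it goes in M[<N>, t] for t ∈ {}; since λ ∈ FIRST, also for every t ∈ FOLLOW(<N>) = {$}.
None of these place a production in M[<N>, w].

none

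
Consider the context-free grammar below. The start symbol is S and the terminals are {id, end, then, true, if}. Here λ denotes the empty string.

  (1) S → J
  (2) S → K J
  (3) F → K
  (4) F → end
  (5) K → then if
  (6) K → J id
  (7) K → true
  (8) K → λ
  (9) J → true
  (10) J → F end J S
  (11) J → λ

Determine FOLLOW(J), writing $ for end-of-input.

FIRST(S) = {λ, end, id, then, true}  (via J, K J)
FIRST(F) = {λ, end, id, then, true}  (via K)
FIRST(J) = {λ, end, id, then, true}  (via F end J S)
FIRST(K) = {λ, end, id, then, true}  (via J id)
FOLLOW(S) includes $ since S is the start symbol.
FOLLOW(F): in J→F end J S, F is followed by end J S with FIRST {end}. Thus FOLLOW(F) = {end}.
FOLLOW(S): in J→F end J S, the suffix after S is empty, so FOLLOW(S) ⊇ FOLLOW(J) = {$, end, id, then, true}. Thus FOLLOW(S) = {$, end, id, then, true}.
FOLLOW(K): in S→K J, K is followed by J with FIRST {λ, end, id, then, true}; in S→K J, the suffix after K is nullable, so FOLLOW(K) ⊇ FOLLOW(S) = {$, end, id, then, true}; in F→K, the suffix after K is empty, so FOLLOW(K) ⊇ FOLLOW(F) = {end}. Thus FOLLOW(K) = {$, end, id, then, true}.
FOLLOW(J): in S→J, the suffix after J is empty, so FOLLOW(J) ⊇ FOLLOW(S) = {$, end, id, then, true}; in S→K J, the suffix after J is empty, so FOLLOW(J) ⊇ FOLLOW(S) = {$, end, id, then, true}; in K→J id, J is followed by id with FIRST {id}; in J→F end J S, J is followed by S with FIRST {λ, end, id, then, true}; in J→F end J S, the suffix after J is nullable (adds nothing new). Thus FOLLOW(J) = {$, end, id, then, true}.

{$, end, id, then, true}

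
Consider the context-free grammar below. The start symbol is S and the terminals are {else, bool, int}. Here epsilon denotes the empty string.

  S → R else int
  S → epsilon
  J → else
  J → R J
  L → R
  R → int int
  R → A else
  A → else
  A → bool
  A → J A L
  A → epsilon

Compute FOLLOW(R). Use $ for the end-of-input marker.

FIRST(S): from S→R else int we get {bool, else, int}; from S→epsilon we get {epsilon}. So FIRST(S) = {epsilon, bool, else, int}.
FIRST(J): from J→else we get {else}; from J→R J we get {bool, else, int}. So FIRST(J) = {bool, else, int}.
FIRST(A): from A→else we get {else}; from A→bool we get {bool}; from A→J A L we get {bool, else, int}; from A→epsilon we get {epsilon}. So FIRST(A) = {epsilon, bool, else, int}.
FIRST(R): from R→int int we get {int}; from R→A else we get {bool, else, int}. So FIRST(R) = {bool, else, int}.
FIRST(L): from L→R we get {bool, else, int}. So FIRST(L) = {bool, else, int}.
FOLLOW(S) includes $ since S is the start symbol.
FOLLOW(S): S appears on no right-hand side. Thus FOLLOW(S) = {$}.
FOLLOW(J): in J→R J, the suffix after J is empty (adds nothing new); in A→J A L, J is followed by A L with FIRST {bool, else, int}. Thus FOLLOW(J) = {bool, else, int}.
FOLLOW(A): in R→A else, A is followed by else with FIRST {else}; in A→J A L, A is followed by L with FIRST {bool, else, int}. Thus FOLLOW(A) = {bool, else, int}.
FOLLOW(L): in A→J A L, the suffix after L is empty, so FOLLOW(L) ⊇ FOLLOW(A) = {bool, else, int}. Thus FOLLOW(L) = {bool, else, int}.
FOLLOW(R): in S→R else int, R is followed by else int with FIRST {else}; in J→R J, R is followed by J with FIRST {bool, else, int}; in L→R, the suffix after R is empty, so FOLLOW(R) ⊇ FOLLOW(L) = {bool, else, int}. Thus FOLLOW(R) = {bool, else, int}.

{bool, else, int}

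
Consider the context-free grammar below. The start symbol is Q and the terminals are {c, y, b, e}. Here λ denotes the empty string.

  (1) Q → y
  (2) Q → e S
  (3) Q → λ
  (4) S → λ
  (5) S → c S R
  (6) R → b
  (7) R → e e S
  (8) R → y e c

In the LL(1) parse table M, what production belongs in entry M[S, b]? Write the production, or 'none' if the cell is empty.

FIRST(Q) = {λ, e, y}
FIRST(S) = {λ, c}
FIRST(R) = {b, e, y}
FOLLOW(Q) includes $ since Q is the start symbol.
FOLLOW(Q): Q appears on no right-hand side. Thus FOLLOW(Q) = {$}.
FOLLOW(S): in Q→e S, the suffix after S is empty, so FOLLOW(S) ⊇ FOLLOW(Q) = {$}; in S→c S R, S is followed by R with FIRST {b, e, y}; in R→e e S, the suffix after S is empty, so FOLLOW(S) ⊇ FOLLOW(R) = {$, b, e, y}. Thus FOLLOW(S) = {$, b, e, y}.
FOLLOW(R): in S→c S R, the suffix after R is empty, so FOLLOW(R) ⊇ FOLLOW(S) = {$, b, e, y}. Thus FOLLOW(R) = {$, b, e, y}.
For S → λ: FIRST(λ) = {λ}, so it goes in M[S, t] for t ∈ {}; since λ ∈ FIRST, also for every t ∈ FOLLOW(S) = {$, b, e, y}.
For S → c S R: FIRST(c S R) = {c}, so it goes in M[S, t] for t ∈ {c}.

S → λ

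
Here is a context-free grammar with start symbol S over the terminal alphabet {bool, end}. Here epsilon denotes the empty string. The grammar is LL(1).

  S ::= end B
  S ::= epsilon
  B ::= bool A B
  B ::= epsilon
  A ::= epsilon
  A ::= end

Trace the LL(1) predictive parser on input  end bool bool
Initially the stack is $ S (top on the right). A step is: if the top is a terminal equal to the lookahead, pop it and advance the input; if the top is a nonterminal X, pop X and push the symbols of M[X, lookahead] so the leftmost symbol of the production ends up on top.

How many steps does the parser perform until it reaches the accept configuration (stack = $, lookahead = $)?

     Stack       Input            Action
  1  $ S         end bool bool $  expand S ::= end B
  2  $ B end     end bool bool $  match end
  3  $ B         bool bool $      expand B ::= bool A B
  4  $ B A bool  bool bool $      match bool
  5  $ B A       bool $           expand A ::= epsilon
  6  $ B         bool $           expand B ::= bool A B
  7  $ B A bool  bool $           match bool
  8  $ B A       $                expand A ::= epsilon
  9  $ B         $                expand B ::= epsilon
Accept reached after 9 steps.

9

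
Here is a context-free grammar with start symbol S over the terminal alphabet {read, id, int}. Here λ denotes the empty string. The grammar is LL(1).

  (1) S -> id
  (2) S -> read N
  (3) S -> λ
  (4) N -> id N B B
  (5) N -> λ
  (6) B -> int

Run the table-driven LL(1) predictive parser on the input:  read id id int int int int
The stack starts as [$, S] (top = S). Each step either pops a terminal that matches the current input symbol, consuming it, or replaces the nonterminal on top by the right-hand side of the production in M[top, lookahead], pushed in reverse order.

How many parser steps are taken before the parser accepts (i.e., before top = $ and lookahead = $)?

15

step 1: stack=$ S  input=read id id int int int int $  — expand S -> read N
step 2: stack=$ N read  input=read id id int int int int $  — match read
step 3: stack=$ N  input=id id int int int int $  — expand N -> id N B B
step 4: stack=$ B B N id  input=id id int int int int $  — match id
step 5: stack=$ B B N  input=id int int int int $  — expand N -> id N B B
step 6: stack=$ B B B B N id  input=id int int int int $  — match id
step 7: stack=$ B B B B N  input=int int int int $  — expand N -> λ
step 8: stack=$ B B B B  input=int int int int $  — expand B -> int
step 9: stack=$ B B B int  input=int int int int $  — match int
step 10: stack=$ B B B  input=int int int $  — expand B -> int
step 11: stack=$ B B int  input=int int int $  — match int
step 12: stack=$ B B  input=int int $  — expand B -> int
step 13: stack=$ B int  input=int int $  — match int
step 14: stack=$ B  input=int $  — expand B -> int
step 15: stack=$ int  input=int $  — match int
Accept reached after 15 steps.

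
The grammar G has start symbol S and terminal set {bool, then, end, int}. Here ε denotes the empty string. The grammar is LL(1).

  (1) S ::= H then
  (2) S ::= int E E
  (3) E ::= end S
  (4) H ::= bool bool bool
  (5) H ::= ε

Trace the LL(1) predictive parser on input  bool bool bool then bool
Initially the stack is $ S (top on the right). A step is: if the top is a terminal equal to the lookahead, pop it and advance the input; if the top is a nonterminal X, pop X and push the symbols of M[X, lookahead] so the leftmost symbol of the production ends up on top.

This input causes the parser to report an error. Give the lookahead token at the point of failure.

step 1: stack=$ S  input=bool bool bool then bool $  — expand S ::= H then
step 2: stack=$ then H  input=bool bool bool then bool $  — expand H ::= bool bool bool
step 3: stack=$ then bool bool bool  input=bool bool bool then bool $  — match bool
step 4: stack=$ then bool bool  input=bool bool then bool $  — match bool
step 5: stack=$ then bool  input=bool then bool $  — match bool
step 6: stack=$ then  input=then bool $  — match then
step 7: stack=$  input=bool $  — error: stack empty but input remains

bool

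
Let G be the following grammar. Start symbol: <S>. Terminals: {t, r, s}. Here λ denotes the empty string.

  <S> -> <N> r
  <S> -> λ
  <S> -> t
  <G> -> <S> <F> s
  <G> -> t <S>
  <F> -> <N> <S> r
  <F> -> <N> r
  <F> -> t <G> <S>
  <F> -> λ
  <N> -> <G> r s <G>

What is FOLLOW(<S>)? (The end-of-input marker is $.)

FIRST(<S>): from <S>-><N> r we get {s, t}; from <S>->λ we get {λ}; from <S>->t we get {t}. So FIRST(<S>) = {λ, s, t}.
FIRST(<G>): from <G>-><S> <F> s we get {s, t}; from <G>->t <S> we get {t}. So FIRST(<G>) = {s, t}.
FIRST(<N>): from <N>-><G> r s <G> we get {s, t}. So FIRST(<N>) = {s, t}.
FIRST(<F>): from <F>-><N> <S> r we get {s, t}; from <F>-><N> r we get {s, t}; from <F>->t <G> <S> we get {t}; from <F>->λ we get {λ}. So FIRST(<F>) = {λ, s, t}.
FOLLOW(<S>) includes $ since <S> is the start symbol.
FOLLOW(<F>): in <G>-><S> <F> s, <F> is followed by s with FIRST {s}. Thus FOLLOW(<F>) = {s}.
FOLLOW(<N>): in <S>-><N> r, <N> is followed by r with FIRST {r}; in <F>-><N> <S> r, <N> is followed by <S> r with FIRST {r, s, t}; in <F>-><N> r, <N> is followed by r with FIRST {r}. Thus FOLLOW(<N>) = {r, s, t}.
FOLLOW(<G>): in <F>->t <G> <S>, <G> is followed by <S> with FIRST {λ, s, t}; in <F>->t <G> <S>, the suffix after <G> is nullable, so FOLLOW(<G>) ⊇ FOLLOW(<F>) = {s}; in <N>-><G> r s <G> (occurrence 1), <G> is followed by r s <G> with FIRST {r}; in <N>-><G> r s <G> (occurrence 2), the suffix after <G> is empty, so FOLLOW(<G>) ⊇ FOLLOW(<N>) = {r, s, t}. Thus FOLLOW(<G>) = {r, s, t}.
FOLLOW(<S>): in <G>-><S> <F> s, <S> is followed by <F> s with FIRST {s, t}; in <G>->t <S>, the suffix after <S> is empty, so FOLLOW(<S>) ⊇ FOLLOW(<G>) = {r, s, t}; in <F>-><N> <S> r, <S> is followed by r with FIRST {r}; in <F>->t <G> <S>, the suffix after <S> is empty, so FOLLOW(<S>) ⊇ FOLLOW(<F>) = {s}. Thus FOLLOW(<S>) = {$, r, s, t}.

{$, r, s, t}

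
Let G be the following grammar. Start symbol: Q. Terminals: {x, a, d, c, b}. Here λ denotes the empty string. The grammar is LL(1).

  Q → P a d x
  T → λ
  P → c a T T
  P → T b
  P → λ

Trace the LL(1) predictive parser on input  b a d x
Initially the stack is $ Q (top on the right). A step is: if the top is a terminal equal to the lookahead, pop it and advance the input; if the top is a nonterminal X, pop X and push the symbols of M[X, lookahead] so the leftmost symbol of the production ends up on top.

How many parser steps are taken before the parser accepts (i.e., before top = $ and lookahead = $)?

     Stack        Input      Action
  1  $ Q          b a d x $  expand Q → P a d x
  2  $ x d a P    b a d x $  expand P → T b
  3  $ x d a b T  b a d x $  expand T → λ
  4  $ x d a b    b a d x $  match b
  5  $ x d a      a d x $    match a
  6  $ x d        d x $      match d
  7  $ x          x $        match x
Accept reached after 7 steps.

7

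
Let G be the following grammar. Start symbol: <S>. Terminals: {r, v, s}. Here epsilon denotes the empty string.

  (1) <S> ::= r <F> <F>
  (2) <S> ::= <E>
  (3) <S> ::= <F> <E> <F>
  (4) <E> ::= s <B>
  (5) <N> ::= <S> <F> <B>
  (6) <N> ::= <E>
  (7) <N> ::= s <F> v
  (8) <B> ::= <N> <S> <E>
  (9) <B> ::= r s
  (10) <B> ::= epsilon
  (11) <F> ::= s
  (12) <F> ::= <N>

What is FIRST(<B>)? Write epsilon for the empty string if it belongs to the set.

{epsilon, r, s}

FIRST(<E>): from <E>::=s <B> we get {s}. So FIRST(<E>) = {s}.
FIRST(<S>): from <S>::=r <F> <F> we get {r}; from <S>::=<E> we get {s}; from <S>::=<F> <E> <F> we get {r, s}. So FIRST(<S>) = {r, s}.
FIRST(<N>): from <N>::=<S> <F> <B> we get {r, s}; from <N>::=<E> we get {s}; from <N>::=s <F> v we get {s}. So FIRST(<N>) = {r, s}.
FIRST(<B>): from <B>::=<N> <S> <E> we get {r, s}; from <B>::=r s we get {r}; from <B>::=epsilon we get {epsilon}. So FIRST(<B>) = {epsilon, r, s}.
FIRST(<F>): from <F>::=s we get {s}; from <F>::=<N> we get {r, s}. So FIRST(<F>) = {r, s}.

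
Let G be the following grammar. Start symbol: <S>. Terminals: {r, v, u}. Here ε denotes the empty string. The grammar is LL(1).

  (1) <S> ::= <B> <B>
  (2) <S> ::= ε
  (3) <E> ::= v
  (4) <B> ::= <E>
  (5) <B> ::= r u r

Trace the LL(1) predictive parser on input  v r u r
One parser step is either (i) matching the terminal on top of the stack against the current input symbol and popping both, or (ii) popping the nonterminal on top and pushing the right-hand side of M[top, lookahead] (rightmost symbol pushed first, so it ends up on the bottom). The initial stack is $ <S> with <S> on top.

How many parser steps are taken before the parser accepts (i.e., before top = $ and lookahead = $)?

8

step 1: stack=$ <S>  input=v r u r $  — expand <S> ::= <B> <B>
step 2: stack=$ <B> <B>  input=v r u r $  — expand <B> ::= <E>
step 3: stack=$ <B> <E>  input=v r u r $  — expand <E> ::= v
step 4: stack=$ <B> v  input=v r u r $  — match v
step 5: stack=$ <B>  input=r u r $  — expand <B> ::= r u r
step 6: stack=$ r u r  input=r u r $  — match r
step 7: stack=$ r u  input=u r $  — match u
step 8: stack=$ r  input=r $  — match r
Accept reached after 8 steps.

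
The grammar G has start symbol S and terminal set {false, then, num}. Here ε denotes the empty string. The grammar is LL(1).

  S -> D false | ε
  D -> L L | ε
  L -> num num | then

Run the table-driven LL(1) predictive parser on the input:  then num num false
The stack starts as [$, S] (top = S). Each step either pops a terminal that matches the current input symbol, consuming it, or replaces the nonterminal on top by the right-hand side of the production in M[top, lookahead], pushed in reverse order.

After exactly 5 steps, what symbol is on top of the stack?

num

     Stack           Input                 Action
  1  $ S             then num num false $  expand S -> D false
  2  $ false D       then num num false $  expand D -> L L
  3  $ false L L     then num num false $  expand L -> then
  4  $ false L then  then num num false $  match then
  5  $ false L       num num false $       expand L -> num num
Stack after step 5: $ false num num (top = num).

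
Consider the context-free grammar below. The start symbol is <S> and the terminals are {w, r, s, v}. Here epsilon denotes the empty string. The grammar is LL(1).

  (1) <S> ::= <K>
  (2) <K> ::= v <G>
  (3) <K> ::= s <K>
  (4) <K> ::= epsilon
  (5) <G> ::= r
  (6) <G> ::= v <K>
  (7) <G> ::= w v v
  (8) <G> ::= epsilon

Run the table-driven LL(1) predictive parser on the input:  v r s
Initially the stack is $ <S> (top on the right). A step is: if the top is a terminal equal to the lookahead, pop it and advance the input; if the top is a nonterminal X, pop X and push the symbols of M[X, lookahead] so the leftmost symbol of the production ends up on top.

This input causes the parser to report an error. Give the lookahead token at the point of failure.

     Stack    Input    Action
  1  $ <S>    v r s $  expand <S> ::= <K>
  2  $ <K>    v r s $  expand <K> ::= v <G>
  3  $ <G> v  v r s $  match v
  4  $ <G>    r s $    expand <G> ::= r
  5  $ r      r s $    match r
  6  $        s $      error: stack empty but input remains

s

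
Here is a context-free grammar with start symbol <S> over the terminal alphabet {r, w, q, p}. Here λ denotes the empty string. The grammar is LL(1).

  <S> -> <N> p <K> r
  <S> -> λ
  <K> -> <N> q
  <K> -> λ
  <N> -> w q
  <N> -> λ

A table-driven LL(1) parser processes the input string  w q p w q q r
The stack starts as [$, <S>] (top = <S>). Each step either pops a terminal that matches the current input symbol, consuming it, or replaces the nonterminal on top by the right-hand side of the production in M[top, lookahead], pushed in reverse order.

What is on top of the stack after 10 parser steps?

      Stack          Input            Action
   1  $ <S>          w q p w q q r $  expand <S> -> <N> p <K> r
   2  $ r <K> p <N>  w q p w q q r $  expand <N> -> w q
   3  $ r <K> p q w  w q p w q q r $  match w
   4  $ r <K> p q    q p w q q r $    match q
   5  $ r <K> p      p w q q r $      match p
   6  $ r <K>        w q q r $        expand <K> -> <N> q
   7  $ r q <N>      w q q r $        expand <N> -> w q
   8  $ r q q w      w q q r $        match w
   9  $ r q q        q q r $          match q
  10  $ r q          q r $            match q
Stack after step 10: $ r (top = r).

r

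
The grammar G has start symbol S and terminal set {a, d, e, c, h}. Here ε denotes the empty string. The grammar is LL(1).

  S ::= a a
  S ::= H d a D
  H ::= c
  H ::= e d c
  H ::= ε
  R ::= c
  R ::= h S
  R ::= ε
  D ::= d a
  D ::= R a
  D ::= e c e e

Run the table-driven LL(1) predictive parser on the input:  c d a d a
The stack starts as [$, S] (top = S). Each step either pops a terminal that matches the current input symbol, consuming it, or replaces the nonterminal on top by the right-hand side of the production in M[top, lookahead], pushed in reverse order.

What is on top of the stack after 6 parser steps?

     Stack      Input        Action
  1  $ S        c d a d a $  expand S ::= H d a D
  2  $ D a d H  c d a d a $  expand H ::= c
  3  $ D a d c  c d a d a $  match c
  4  $ D a d    d a d a $    match d
  5  $ D a      a d a $      match a
  6  $ D        d a $        expand D ::= d a
Stack after step 6: $ a d (top = d).

d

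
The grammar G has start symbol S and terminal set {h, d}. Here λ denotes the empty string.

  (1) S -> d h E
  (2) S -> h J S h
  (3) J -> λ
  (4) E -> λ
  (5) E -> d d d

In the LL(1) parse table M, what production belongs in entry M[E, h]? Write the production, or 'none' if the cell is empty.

FIRST(S) = {d, h}
FIRST(J) = {λ}
FIRST(E) = {λ, d}
FOLLOW(S) includes $ since S is the start symbol.
FOLLOW(S): in S->h J S h, S is followed by h with FIRST {h}. Thus FOLLOW(S) = {$, h}.
FOLLOW(E): in S->d h E, the suffix after E is empty, so FOLLOW(E) ⊇ FOLLOW(S) = {$, h}. Thus FOLLOW(E) = {$, h}.
For E -> λ: FIRST(λ) = {λ}, so it goes in M[E, t] for t ∈ {}; since λ ∈ FIRST, also for every t ∈ FOLLOW(E) = {$, h}.
For E -> d d d: FIRST(d d d) = {d}, so it goes in M[E, t] for t ∈ {d}.

E -> λ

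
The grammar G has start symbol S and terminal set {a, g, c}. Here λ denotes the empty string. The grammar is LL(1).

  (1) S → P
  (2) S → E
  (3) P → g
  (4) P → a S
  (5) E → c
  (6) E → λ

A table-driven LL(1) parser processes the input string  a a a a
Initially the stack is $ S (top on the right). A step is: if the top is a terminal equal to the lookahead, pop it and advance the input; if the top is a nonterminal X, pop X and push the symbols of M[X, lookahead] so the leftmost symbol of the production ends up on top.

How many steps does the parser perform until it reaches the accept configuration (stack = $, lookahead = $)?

step 1: stack=$ S  input=a a a a $  — expand S → P
step 2: stack=$ P  input=a a a a $  — expand P → a S
step 3: stack=$ S a  input=a a a a $  — match a
step 4: stack=$ S  input=a a a $  — expand S → P
step 5: stack=$ P  input=a a a $  — expand P → a S
step 6: stack=$ S a  input=a a a $  — match a
step 7: stack=$ S  input=a a $  — expand S → P
step 8: stack=$ P  input=a a $  — expand P → a S
step 9: stack=$ S a  input=a a $  — match a
step 10: stack=$ S  input=a $  — expand S → P
step 11: stack=$ P  input=a $  — expand P → a S
step 12: stack=$ S a  input=a $  — match a
step 13: stack=$ S  input=$  — expand S → E
step 14: stack=$ E  input=$  — expand E → λ
Accept reached after 14 steps.

14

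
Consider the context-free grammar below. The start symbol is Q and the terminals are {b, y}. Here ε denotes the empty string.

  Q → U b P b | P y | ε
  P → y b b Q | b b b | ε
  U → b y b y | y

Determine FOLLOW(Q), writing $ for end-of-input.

{$, b, y}

FIRST(P) = {ε, b, y}
FIRST(U) = {b, y}
FIRST(Q) = {ε, b, y}  (via U b P b, P y)
FOLLOW(Q) includes $ since Q is the start symbol.
FOLLOW(P): in Q→U b P b, P is followed by b with FIRST {b}; in Q→P y, P is followed by y with FIRST {y}. Thus FOLLOW(P) = {b, y}.
FOLLOW(Q): in P→y b b Q, the suffix after Q is empty, so FOLLOW(Q) ⊇ FOLLOW(P) = {b, y}. Thus FOLLOW(Q) = {$, b, y}.
FOLLOW(U): in Q→U b P b, U is followed by b P b with FIRST {b}. Thus FOLLOW(U) = {b}.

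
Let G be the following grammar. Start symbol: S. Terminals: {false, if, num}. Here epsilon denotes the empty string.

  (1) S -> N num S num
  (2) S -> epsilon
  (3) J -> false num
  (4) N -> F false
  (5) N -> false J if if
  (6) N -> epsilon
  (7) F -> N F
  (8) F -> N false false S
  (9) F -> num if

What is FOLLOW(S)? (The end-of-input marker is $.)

{$, false, num}

FIRST(J): from J->false num we get {false}. So FIRST(J) = {false}.
FIRST(S): from S->N num S num we get {false, num}; from S->epsilon we get {epsilon}. So FIRST(S) = {epsilon, false, num}.
FIRST(N): from N->F false we get {false, num}; from N->false J if if we get {false}; from N->epsilon we get {epsilon}. So FIRST(N) = {epsilon, false, num}.
FIRST(F): from F->N F we get {false, num}; from F->N false false S we get {false, num}; from F->num if we get {num}. So FIRST(F) = {false, num}.
FOLLOW(S) includes $ since S is the start symbol.
FOLLOW(J): in N->false J if if, J is followed by if if with FIRST {if}. Thus FOLLOW(J) = {if}.
FOLLOW(N): in S->N num S num, N is followed by num S num with FIRST {num}; in F->N F, N is followed by F with FIRST {false, num}; in F->N false false S, N is followed by false false S with FIRST {false}. Thus FOLLOW(N) = {false, num}.
FOLLOW(F): in N->F false, F is followed by false with FIRST {false}; in F->N F, the suffix after F is empty (adds nothing new). Thus FOLLOW(F) = {false}.
FOLLOW(S): in S->N num S num, S is followed by num with FIRST {num}; in F->N false false S, the suffix after S is empty, so FOLLOW(S) ⊇ FOLLOW(F) = {false}. Thus FOLLOW(S) = {$, false, num}.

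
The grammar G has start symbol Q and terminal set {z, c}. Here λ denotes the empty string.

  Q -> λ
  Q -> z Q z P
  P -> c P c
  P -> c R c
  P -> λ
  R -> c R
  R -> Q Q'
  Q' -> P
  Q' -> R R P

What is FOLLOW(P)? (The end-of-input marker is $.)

{$, c, z}

FIRST(Q): from Q->λ we get {λ}; from Q->z Q z P we get {z}. So FIRST(Q) = {λ, z}.
FIRST(P): from P->c P c we get {c}; from P->c R c we get {c}; from P->λ we get {λ}. So FIRST(P) = {λ, c}.
FIRST(R): from R->c R we get {c}; from R->Q Q' we get {λ, c, z}. So FIRST(R) = {λ, c, z}.
FIRST(Q'): from Q'->P we get {λ, c}; from Q'->R R P we get {λ, c, z}. So FIRST(Q') = {λ, c, z}.
FOLLOW(Q) includes $ since Q is the start symbol.
FOLLOW(Q): in Q->z Q z P, Q is followed by z P with FIRST {z}; in R->Q Q', Q is followed by Q' with FIRST {λ, c, z}; in R->Q Q', the suffix after Q is nullable, so FOLLOW(Q) ⊇ FOLLOW(R) = {c, z}. Thus FOLLOW(Q) = {$, c, z}.
FOLLOW(P): in Q->z Q z P, the suffix after P is empty, so FOLLOW(P) ⊇ FOLLOW(Q) = {$, c, z}; in P->c P c, P is followed by c with FIRST {c}; in Q'->P, the suffix after P is empty, so FOLLOW(P) ⊇ FOLLOW(Q') = {c, z}; in Q'->R R P, the suffix after P is empty, so FOLLOW(P) ⊇ FOLLOW(Q') = {c, z}. Thus FOLLOW(P) = {$, c, z}.
FOLLOW(R): in P->c R c, R is followed by c with FIRST {c}; in R->c R, the suffix after R is empty (adds nothing new); in Q'->R R P (occurrence 1), R is followed by R P with FIRST {λ, c, z}; in Q'->R R P (occurrence 1), the suffix after R is nullable, so FOLLOW(R) ⊇ FOLLOW(Q') = {c, z}; in Q'->R R P (occurrence 2), R is followed by P with FIRST {λ, c}; in Q'->R R P (occurrence 2), the suffix after R is nullable, so FOLLOW(R) ⊇ FOLLOW(Q') = {c, z}. Thus FOLLOW(R) = {c, z}.
FOLLOW(Q'): in R->Q Q', the suffix after Q' is empty, so FOLLOW(Q') ⊇ FOLLOW(R) = {c, z}. Thus FOLLOW(Q') = {c, z}.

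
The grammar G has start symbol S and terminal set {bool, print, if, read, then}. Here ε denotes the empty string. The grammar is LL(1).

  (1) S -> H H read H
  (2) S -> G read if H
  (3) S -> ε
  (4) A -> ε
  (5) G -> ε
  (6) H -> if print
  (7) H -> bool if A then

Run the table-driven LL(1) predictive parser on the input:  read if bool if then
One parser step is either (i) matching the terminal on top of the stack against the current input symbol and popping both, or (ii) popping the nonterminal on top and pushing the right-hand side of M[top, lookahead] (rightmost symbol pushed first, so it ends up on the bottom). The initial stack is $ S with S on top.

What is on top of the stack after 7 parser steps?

A

     Stack             Input                   Action
  1  $ S               read if bool if then $  expand S -> G read if H
  2  $ H if read G     read if bool if then $  expand G -> ε
  3  $ H if read       read if bool if then $  match read
  4  $ H if            if bool if then $       match if
  5  $ H               bool if then $          expand H -> bool if A then
  6  $ then A if bool  bool if then $          match bool
  7  $ then A if       if then $               match if
Stack after step 7: $ then A (top = A).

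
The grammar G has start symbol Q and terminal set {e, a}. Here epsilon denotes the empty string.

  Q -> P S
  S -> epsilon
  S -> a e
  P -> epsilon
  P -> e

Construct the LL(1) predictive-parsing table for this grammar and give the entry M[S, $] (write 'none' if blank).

FIRST(S) = {epsilon, a}
FIRST(P) = {epsilon, e}
FIRST(Q) = {epsilon, a, e}  (via P S)
FOLLOW(Q) includes $ since Q is the start symbol.
FOLLOW(Q): Q appears on no right-hand side. Thus FOLLOW(Q) = {$}.
FOLLOW(S): in Q->P S, the suffix after S is empty, so FOLLOW(S) ⊇ FOLLOW(Q) = {$}. Thus FOLLOW(S) = {$}.
For S -> epsilon: FIRST(epsilon) = {epsilon}, so it goes in M[S, t] for t ∈ {}; since epsilon ∈ FIRST, also for every t ∈ FOLLOW(S) = {$}.
For S -> a e: FIRST(a e) = {a}, so it goes in M[S, t] for t ∈ {a}.

S -> epsilon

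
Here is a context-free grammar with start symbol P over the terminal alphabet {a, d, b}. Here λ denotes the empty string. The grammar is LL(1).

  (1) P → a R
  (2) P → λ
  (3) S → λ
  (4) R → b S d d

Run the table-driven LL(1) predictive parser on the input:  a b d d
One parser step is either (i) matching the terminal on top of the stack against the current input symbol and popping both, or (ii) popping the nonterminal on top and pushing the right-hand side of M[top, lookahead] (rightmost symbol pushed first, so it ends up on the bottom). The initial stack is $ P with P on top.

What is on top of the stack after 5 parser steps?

d

step 1: stack=$ P  input=a b d d $  — expand P → a R
step 2: stack=$ R a  input=a b d d $  — match a
step 3: stack=$ R  input=b d d $  — expand R → b S d d
step 4: stack=$ d d S b  input=b d d $  — match b
step 5: stack=$ d d S  input=d d $  — expand S → λ
Stack after step 5: $ d d (top = d).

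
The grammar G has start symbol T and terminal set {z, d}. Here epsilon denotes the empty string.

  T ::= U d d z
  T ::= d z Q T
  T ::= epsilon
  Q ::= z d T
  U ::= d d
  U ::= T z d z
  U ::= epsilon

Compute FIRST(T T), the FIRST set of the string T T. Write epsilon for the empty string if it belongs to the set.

FIRST(Q): from Q::=z d T we get {z}. So FIRST(Q) = {z}.
FIRST(T): from T::=U d d z we get {d, z}; from T::=d z Q T we get {d}; from T::=epsilon we get {epsilon}. So FIRST(T) = {epsilon, d, z}.
FIRST(U): from U::=d d we get {d}; from U::=T z d z we get {d, z}; from U::=epsilon we get {epsilon}. So FIRST(U) = {epsilon, d, z}.
FIRST(T T): take FIRST of each symbol in turn, carrying on past any symbol whose FIRST contains epsilon; result {epsilon, d, z}.

{epsilon, d, z}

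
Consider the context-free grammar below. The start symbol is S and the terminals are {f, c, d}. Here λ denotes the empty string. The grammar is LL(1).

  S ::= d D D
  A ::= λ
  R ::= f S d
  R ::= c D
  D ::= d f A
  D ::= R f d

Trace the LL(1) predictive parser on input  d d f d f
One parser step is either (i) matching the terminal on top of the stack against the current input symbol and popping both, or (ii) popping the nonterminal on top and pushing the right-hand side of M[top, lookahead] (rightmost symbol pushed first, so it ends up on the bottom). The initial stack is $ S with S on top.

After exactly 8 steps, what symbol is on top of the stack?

f

     Stack      Input        Action
  1  $ S        d d f d f $  expand S ::= d D D
  2  $ D D d    d d f d f $  match d
  3  $ D D      d f d f $    expand D ::= d f A
  4  $ D A f d  d f d f $    match d
  5  $ D A f    f d f $      match f
  6  $ D A      d f $        expand A ::= λ
  7  $ D        d f $        expand D ::= d f A
  8  $ A f d    d f $        match d
Stack after step 8: $ A f (top = f).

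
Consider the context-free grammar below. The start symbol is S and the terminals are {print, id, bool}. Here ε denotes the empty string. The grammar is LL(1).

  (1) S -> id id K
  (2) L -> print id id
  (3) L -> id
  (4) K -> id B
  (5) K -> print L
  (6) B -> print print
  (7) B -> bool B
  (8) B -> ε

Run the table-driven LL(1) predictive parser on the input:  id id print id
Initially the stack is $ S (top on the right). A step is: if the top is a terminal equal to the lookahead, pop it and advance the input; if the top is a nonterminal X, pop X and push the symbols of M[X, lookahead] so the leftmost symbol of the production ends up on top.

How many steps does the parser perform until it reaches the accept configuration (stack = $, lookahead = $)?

     Stack      Input             Action
  1  $ S        id id print id $  expand S -> id id K
  2  $ K id id  id id print id $  match id
  3  $ K id     id print id $     match id
  4  $ K        print id $        expand K -> print L
  5  $ L print  print id $        match print
  6  $ L        id $              expand L -> id
  7  $ id       id $              match id
Accept reached after 7 steps.

7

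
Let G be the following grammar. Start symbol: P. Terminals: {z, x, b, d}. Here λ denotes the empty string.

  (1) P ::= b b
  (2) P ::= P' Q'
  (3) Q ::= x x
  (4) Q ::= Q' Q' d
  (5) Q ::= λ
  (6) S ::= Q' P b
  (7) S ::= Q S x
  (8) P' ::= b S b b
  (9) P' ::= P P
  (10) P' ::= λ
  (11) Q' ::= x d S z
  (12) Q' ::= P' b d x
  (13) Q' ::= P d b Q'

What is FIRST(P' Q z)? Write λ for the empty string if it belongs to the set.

{b, x, z}

FIRST(P): from P::=b b we get {b}; from P::=P' Q' we get {b, x}. So FIRST(P) = {b, x}.
FIRST(P'): from P'::=b S b b we get {b}; from P'::=P P we get {b, x}; from P'::=λ we get {λ}. So FIRST(P') = {λ, b, x}.
FIRST(Q'): from Q'::=x d S z we get {x}; from Q'::=P' b d x we get {b, x}; from Q'::=P d b Q' we get {b, x}. So FIRST(Q') = {b, x}.
FIRST(Q): from Q::=x x we get {x}; from Q::=Q' Q' d we get {b, x}; from Q::=λ we get {λ}. So FIRST(Q) = {λ, b, x}.
FIRST(S): from S::=Q' P b we get {b, x}; from S::=Q S x we get {b, x}. So FIRST(S) = {b, x}.
FIRST(P' Q z): take FIRST of each symbol in turn, carrying on past any symbol whose FIRST contains λ; result {b, x, z}.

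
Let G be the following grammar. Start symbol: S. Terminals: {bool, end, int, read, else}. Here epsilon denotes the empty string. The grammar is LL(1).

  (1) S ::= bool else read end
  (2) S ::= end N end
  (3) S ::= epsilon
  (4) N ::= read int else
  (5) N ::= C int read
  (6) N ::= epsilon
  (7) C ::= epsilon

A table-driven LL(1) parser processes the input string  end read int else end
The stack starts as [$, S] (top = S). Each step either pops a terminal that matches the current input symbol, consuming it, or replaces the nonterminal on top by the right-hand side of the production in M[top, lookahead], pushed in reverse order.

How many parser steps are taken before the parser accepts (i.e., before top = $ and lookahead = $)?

7

step 1: stack=$ S  input=end read int else end $  — expand S ::= end N end
step 2: stack=$ end N end  input=end read int else end $  — match end
step 3: stack=$ end N  input=read int else end $  — expand N ::= read int else
step 4: stack=$ end else int read  input=read int else end $  — match read
step 5: stack=$ end else int  input=int else end $  — match int
step 6: stack=$ end else  input=else end $  — match else
step 7: stack=$ end  input=end $  — match end
Accept reached after 7 steps.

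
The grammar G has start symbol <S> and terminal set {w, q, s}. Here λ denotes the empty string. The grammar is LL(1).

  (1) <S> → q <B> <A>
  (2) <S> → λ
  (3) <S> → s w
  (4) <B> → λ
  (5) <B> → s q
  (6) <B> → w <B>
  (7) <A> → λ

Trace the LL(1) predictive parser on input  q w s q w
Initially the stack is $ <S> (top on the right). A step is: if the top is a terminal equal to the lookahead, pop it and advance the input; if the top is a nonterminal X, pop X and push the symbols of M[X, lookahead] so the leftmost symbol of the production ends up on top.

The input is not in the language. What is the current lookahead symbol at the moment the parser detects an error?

w

step 1: stack=$ <S>  input=q w s q w $  — expand <S> → q <B> <A>
step 2: stack=$ <A> <B> q  input=q w s q w $  — match q
step 3: stack=$ <A> <B>  input=w s q w $  — expand <B> → w <B>
step 4: stack=$ <A> <B> w  input=w s q w $  — match w
step 5: stack=$ <A> <B>  input=s q w $  — expand <B> → s q
step 6: stack=$ <A> q s  input=s q w $  — match s
step 7: stack=$ <A> q  input=q w $  — match q
step 8: stack=$ <A>  input=w $  — error: M[<A>, w] is empty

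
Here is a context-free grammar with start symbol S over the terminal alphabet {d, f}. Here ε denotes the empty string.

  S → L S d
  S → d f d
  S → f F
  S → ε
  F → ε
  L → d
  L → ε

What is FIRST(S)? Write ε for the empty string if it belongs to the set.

FIRST(F): from F→ε we get {ε}. So FIRST(F) = {ε}.
FIRST(L): from L→d we get {d}; from L→ε we get {ε}. So FIRST(L) = {ε, d}.
FIRST(S): from S→L S d we get {d, f}; from S→d f d we get {d}; from S→f F we get {f}; from S→ε we get {ε}. So FIRST(S) = {ε, d, f}.

{ε, d, f}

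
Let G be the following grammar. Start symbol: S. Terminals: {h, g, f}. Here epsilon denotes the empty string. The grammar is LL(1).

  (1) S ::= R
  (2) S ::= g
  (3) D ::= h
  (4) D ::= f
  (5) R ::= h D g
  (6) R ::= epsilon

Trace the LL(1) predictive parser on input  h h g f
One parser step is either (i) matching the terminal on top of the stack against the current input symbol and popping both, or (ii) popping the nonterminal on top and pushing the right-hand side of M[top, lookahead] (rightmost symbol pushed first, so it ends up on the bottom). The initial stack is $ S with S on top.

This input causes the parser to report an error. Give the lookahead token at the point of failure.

f

step 1: stack=$ S  input=h h g f $  — expand S ::= R
step 2: stack=$ R  input=h h g f $  — expand R ::= h D g
step 3: stack=$ g D h  input=h h g f $  — match h
step 4: stack=$ g D  input=h g f $  — expand D ::= h
step 5: stack=$ g h  input=h g f $  — match h
step 6: stack=$ g  input=g f $  — match g
step 7: stack=$  input=f $  — error: stack empty but input remains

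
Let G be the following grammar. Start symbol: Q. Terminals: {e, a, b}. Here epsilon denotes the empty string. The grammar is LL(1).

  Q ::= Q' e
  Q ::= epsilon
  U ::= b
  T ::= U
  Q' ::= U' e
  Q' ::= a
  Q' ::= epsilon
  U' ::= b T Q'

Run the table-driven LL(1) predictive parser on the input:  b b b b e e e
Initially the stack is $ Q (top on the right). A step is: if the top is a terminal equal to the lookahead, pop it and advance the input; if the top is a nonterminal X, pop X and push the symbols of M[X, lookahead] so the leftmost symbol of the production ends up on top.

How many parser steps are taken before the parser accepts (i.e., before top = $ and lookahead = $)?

      Stack           Input            Action
   1  $ Q             b b b b e e e $  expand Q ::= Q' e
   2  $ e Q'          b b b b e e e $  expand Q' ::= U' e
   3  $ e e U'        b b b b e e e $  expand U' ::= b T Q'
   4  $ e e Q' T b    b b b b e e e $  match b
   5  $ e e Q' T      b b b e e e $    expand T ::= U
   6  $ e e Q' U      b b b e e e $    expand U ::= b
   7  $ e e Q' b      b b b e e e $    match b
   8  $ e e Q'        b b e e e $      expand Q' ::= U' e
   9  $ e e e U'      b b e e e $      expand U' ::= b T Q'
  10  $ e e e Q' T b  b b e e e $      match b
  11  $ e e e Q' T    b e e e $        expand T ::= U
  12  $ e e e Q' U    b e e e $        expand U ::= b
  13  $ e e e Q' b    b e e e $        match b
  14  $ e e e Q'      e e e $          expand Q' ::= epsilon
  15  $ e e e         e e e $          match e
  16  $ e e           e e $            match e
  17  $ e             e $              match e
Accept reached after 17 steps.

17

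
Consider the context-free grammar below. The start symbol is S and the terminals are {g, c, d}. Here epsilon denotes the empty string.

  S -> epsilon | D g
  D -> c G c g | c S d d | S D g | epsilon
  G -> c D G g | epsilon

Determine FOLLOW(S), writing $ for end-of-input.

FIRST(G): from G->c D G g we get {c}; from G->epsilon we get {epsilon}. So FIRST(G) = {epsilon, c}.
FIRST(S): from S->epsilon we get {epsilon}; from S->D g we get {c, g}. So FIRST(S) = {epsilon, c, g}.
FIRST(D): from D->c G c g we get {c}; from D->c S d d we get {c}; from D->S D g we get {c, g}; from D->epsilon we get {epsilon}. So FIRST(D) = {epsilon, c, g}.
FOLLOW(S) includes $ since S is the start symbol.
FOLLOW(S): in D->c S d d, S is followed by d d with FIRST {d}; in D->S D g, S is followed by D g with FIRST {c, g}. Thus FOLLOW(S) = {$, c, d, g}.
FOLLOW(D): in S->D g, D is followed by g with FIRST {g}; in D->S D g, D is followed by g with FIRST {g}; in G->c D G g, D is followed by G g with FIRST {c, g}. Thus FOLLOW(D) = {c, g}.
FOLLOW(G): in D->c G c g, G is followed by c g with FIRST {c}; in G->c D G g, G is followed by g with FIRST {g}. Thus FOLLOW(G) = {c, g}.

{$, c, d, g}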